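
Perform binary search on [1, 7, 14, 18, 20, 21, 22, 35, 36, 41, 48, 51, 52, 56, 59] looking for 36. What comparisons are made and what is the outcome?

Binary search for 36 in [1, 7, 14, 18, 20, 21, 22, 35, 36, 41, 48, 51, 52, 56, 59]:

lo=0, hi=14, mid=7, arr[mid]=35 -> 35 < 36, search right half
lo=8, hi=14, mid=11, arr[mid]=51 -> 51 > 36, search left half
lo=8, hi=10, mid=9, arr[mid]=41 -> 41 > 36, search left half
lo=8, hi=8, mid=8, arr[mid]=36 -> Found target at index 8!

Binary search finds 36 at index 8 after 4 comparisons. The search repeatedly halves the search space by comparing with the middle element.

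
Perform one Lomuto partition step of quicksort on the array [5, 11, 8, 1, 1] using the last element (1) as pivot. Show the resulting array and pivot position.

Lomuto partition with pivot = 1:

Initial array: [5, 11, 8, 1, 1]

arr[0]=5 > 1: no swap
arr[1]=11 > 1: no swap
arr[2]=8 > 1: no swap
arr[3]=1 <= 1: swap with position 0, array becomes [1, 11, 8, 5, 1]

Place pivot at position 1: [1, 1, 8, 5, 11]
Pivot position: 1

After partitioning with pivot 1, the array becomes [1, 1, 8, 5, 11]. The pivot is placed at index 1. All elements to the left of the pivot are <= 1, and all elements to the right are > 1.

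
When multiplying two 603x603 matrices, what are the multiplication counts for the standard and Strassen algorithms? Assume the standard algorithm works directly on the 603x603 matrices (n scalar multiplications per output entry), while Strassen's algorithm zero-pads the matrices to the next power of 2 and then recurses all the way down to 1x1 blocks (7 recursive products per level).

Matrix multiplication for 603x603 matrices:

Strassen's algorithm requires power-of-2 dimensions. Pad 603x603 to 1024x1024 (next power of 2).

Standard algorithm: 603^3 = 219256227 multiplications
Strassen's algorithm: 7^(log2(1024)) = 7^10 = 282475249 multiplications
Difference: 219256227 - 282475249 = -63219022 (Strassen uses MORE here due to padding overhead — for small or just-over-power-of-2 n, padding can outweigh the per-level savings)

Standard: 219256227 multiplications (603^3). Strassen: 282475249 multiplications (7^10, after padding to 1024x1024). Strassen reduces 8 recursive multiplications to 7 at each level.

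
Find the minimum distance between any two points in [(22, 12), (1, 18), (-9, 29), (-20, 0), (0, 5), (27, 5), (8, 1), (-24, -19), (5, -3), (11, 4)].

Computing all pairwise distances among 10 points:

d((22, 12), (1, 18)) = 21.8403
d((22, 12), (-9, 29)) = 35.3553
d((22, 12), (-20, 0)) = 43.6807
d((22, 12), (0, 5)) = 23.0868
d((22, 12), (27, 5)) = 8.6023
d((22, 12), (8, 1)) = 17.8045
d((22, 12), (-24, -19)) = 55.4707
d((22, 12), (5, -3)) = 22.6716
d((22, 12), (11, 4)) = 13.6015
d((1, 18), (-9, 29)) = 14.8661
d((1, 18), (-20, 0)) = 27.6586
d((1, 18), (0, 5)) = 13.0384
d((1, 18), (27, 5)) = 29.0689
d((1, 18), (8, 1)) = 18.3848
d((1, 18), (-24, -19)) = 44.6542
d((1, 18), (5, -3)) = 21.3776
d((1, 18), (11, 4)) = 17.2047
d((-9, 29), (-20, 0)) = 31.0161
d((-9, 29), (0, 5)) = 25.632
d((-9, 29), (27, 5)) = 43.2666
d((-9, 29), (8, 1)) = 32.7567
d((-9, 29), (-24, -19)) = 50.2892
d((-9, 29), (5, -3)) = 34.9285
d((-9, 29), (11, 4)) = 32.0156
d((-20, 0), (0, 5)) = 20.6155
d((-20, 0), (27, 5)) = 47.2652
d((-20, 0), (8, 1)) = 28.0179
d((-20, 0), (-24, -19)) = 19.4165
d((-20, 0), (5, -3)) = 25.1794
d((-20, 0), (11, 4)) = 31.257
d((0, 5), (27, 5)) = 27.0
d((0, 5), (8, 1)) = 8.9443
d((0, 5), (-24, -19)) = 33.9411
d((0, 5), (5, -3)) = 9.434
d((0, 5), (11, 4)) = 11.0454
d((27, 5), (8, 1)) = 19.4165
d((27, 5), (-24, -19)) = 56.3649
d((27, 5), (5, -3)) = 23.4094
d((27, 5), (11, 4)) = 16.0312
d((8, 1), (-24, -19)) = 37.7359
d((8, 1), (5, -3)) = 5.0
d((8, 1), (11, 4)) = 4.2426 <-- minimum
d((-24, -19), (5, -3)) = 33.121
d((-24, -19), (11, 4)) = 41.8808
d((5, -3), (11, 4)) = 9.2195

Closest pair: (8, 1) and (11, 4) with distance 4.2426

The closest pair is (8, 1) and (11, 4) with Euclidean distance 4.2426. For 10 points, brute-force pairwise comparison is shown above. For large n, the divide-and-conquer algorithm (sort by x, recurse on halves, check the dividing strip) achieves O(n log n).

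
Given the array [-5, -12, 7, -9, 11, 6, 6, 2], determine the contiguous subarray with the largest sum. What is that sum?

Using Kadane's algorithm on [-5, -12, 7, -9, 11, 6, 6, 2]:

Scanning through the array:
Position 1 (value -12): max_ending_here = -12, max_so_far = -5
Position 2 (value 7): max_ending_here = 7, max_so_far = 7
Position 3 (value -9): max_ending_here = -2, max_so_far = 7
Position 4 (value 11): max_ending_here = 11, max_so_far = 11
Position 5 (value 6): max_ending_here = 17, max_so_far = 17
Position 6 (value 6): max_ending_here = 23, max_so_far = 23
Position 7 (value 2): max_ending_here = 25, max_so_far = 25

Maximum subarray: [11, 6, 6, 2]
Maximum sum: 25

The maximum subarray is [11, 6, 6, 2] with sum 25. This subarray runs from index 4 to index 7.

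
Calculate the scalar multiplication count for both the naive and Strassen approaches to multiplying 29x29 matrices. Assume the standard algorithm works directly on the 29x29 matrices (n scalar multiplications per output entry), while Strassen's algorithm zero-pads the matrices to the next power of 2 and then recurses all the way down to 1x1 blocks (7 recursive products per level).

Matrix multiplication for 29x29 matrices:

Strassen's algorithm requires power-of-2 dimensions. Pad 29x29 to 32x32 (next power of 2).

Standard algorithm: 29^3 = 24389 multiplications
Strassen's algorithm: 7^(log2(32)) = 7^5 = 16807 multiplications
Savings: 24389 - 16807 = 7582 multiplications

Standard: 24389 multiplications (29^3). Strassen: 16807 multiplications (7^5, after padding to 32x32). Strassen reduces 8 recursive multiplications to 7 at each level.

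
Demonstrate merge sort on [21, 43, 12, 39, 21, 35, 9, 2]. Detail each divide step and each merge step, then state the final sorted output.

Merge sort trace:

Split: [21, 43, 12, 39, 21, 35, 9, 2] -> [21, 43, 12, 39] and [21, 35, 9, 2]
  Split: [21, 43, 12, 39] -> [21, 43] and [12, 39]
    Split: [21, 43] -> [21] and [43]
    Merge: [21] + [43] -> [21, 43]
    Split: [12, 39] -> [12] and [39]
    Merge: [12] + [39] -> [12, 39]
  Merge: [21, 43] + [12, 39] -> [12, 21, 39, 43]
  Split: [21, 35, 9, 2] -> [21, 35] and [9, 2]
    Split: [21, 35] -> [21] and [35]
    Merge: [21] + [35] -> [21, 35]
    Split: [9, 2] -> [9] and [2]
    Merge: [9] + [2] -> [2, 9]
  Merge: [21, 35] + [2, 9] -> [2, 9, 21, 35]
Merge: [12, 21, 39, 43] + [2, 9, 21, 35] -> [2, 9, 12, 21, 21, 35, 39, 43]

Final sorted array: [2, 9, 12, 21, 21, 35, 39, 43]

The merge sort proceeds by recursively splitting the array and merging sorted halves.
After all merges, the sorted array is [2, 9, 12, 21, 21, 35, 39, 43].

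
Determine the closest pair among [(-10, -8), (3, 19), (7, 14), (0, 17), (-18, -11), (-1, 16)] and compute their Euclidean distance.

Computing all pairwise distances among 6 points:

d((-10, -8), (3, 19)) = 29.9666
d((-10, -8), (7, 14)) = 27.8029
d((-10, -8), (0, 17)) = 26.9258
d((-10, -8), (-18, -11)) = 8.544
d((-10, -8), (-1, 16)) = 25.632
d((3, 19), (7, 14)) = 6.4031
d((3, 19), (0, 17)) = 3.6056
d((3, 19), (-18, -11)) = 36.6197
d((3, 19), (-1, 16)) = 5.0
d((7, 14), (0, 17)) = 7.6158
d((7, 14), (-18, -11)) = 35.3553
d((7, 14), (-1, 16)) = 8.2462
d((0, 17), (-18, -11)) = 33.2866
d((0, 17), (-1, 16)) = 1.4142 <-- minimum
d((-18, -11), (-1, 16)) = 31.9061

Closest pair: (0, 17) and (-1, 16) with distance 1.4142

The closest pair is (0, 17) and (-1, 16) with Euclidean distance 1.4142. For 6 points, brute-force pairwise comparison is shown above. For large n, the divide-and-conquer algorithm (sort by x, recurse on halves, check the dividing strip) achieves O(n log n).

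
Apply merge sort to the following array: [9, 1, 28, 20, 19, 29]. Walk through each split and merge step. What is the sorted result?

Merge sort trace:

Split: [9, 1, 28, 20, 19, 29] -> [9, 1, 28] and [20, 19, 29]
  Split: [9, 1, 28] -> [9] and [1, 28]
    Split: [1, 28] -> [1] and [28]
    Merge: [1] + [28] -> [1, 28]
  Merge: [9] + [1, 28] -> [1, 9, 28]
  Split: [20, 19, 29] -> [20] and [19, 29]
    Split: [19, 29] -> [19] and [29]
    Merge: [19] + [29] -> [19, 29]
  Merge: [20] + [19, 29] -> [19, 20, 29]
Merge: [1, 9, 28] + [19, 20, 29] -> [1, 9, 19, 20, 28, 29]

Final sorted array: [1, 9, 19, 20, 28, 29]

The merge sort proceeds by recursively splitting the array and merging sorted halves.
After all merges, the sorted array is [1, 9, 19, 20, 28, 29].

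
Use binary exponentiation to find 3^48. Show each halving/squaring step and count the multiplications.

Computing 3^48 by squaring (build up from 3^1; each line after the first costs one multiplication):

3^1 = 3
3^2 = (3^1)^2 = 3^2 = 9
3^3 = 3 * 3^2 = 3 * 9 = 27
3^6 = (3^3)^2 = 27^2 = 729
3^12 = (3^6)^2 = 729^2 = 531441
3^24 = (3^12)^2 = 531441^2 = 282429536481
3^48 = (3^24)^2 = 282429536481^2 = 79766443076872509863361

Result: 79766443076872509863361
Multiplications needed: 6 (6 lines after 3^1)

3^48 = 79766443076872509863361. Using exponentiation by squaring, this requires 6 multiplications. The key idea: if the exponent is even, square the half-power; if odd, multiply by the base once.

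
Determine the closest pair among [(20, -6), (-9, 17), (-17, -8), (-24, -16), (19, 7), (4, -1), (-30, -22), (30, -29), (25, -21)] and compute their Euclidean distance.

Computing all pairwise distances among 9 points:

d((20, -6), (-9, 17)) = 37.0135
d((20, -6), (-17, -8)) = 37.054
d((20, -6), (-24, -16)) = 45.1221
d((20, -6), (19, 7)) = 13.0384
d((20, -6), (4, -1)) = 16.7631
d((20, -6), (-30, -22)) = 52.4976
d((20, -6), (30, -29)) = 25.0799
d((20, -6), (25, -21)) = 15.8114
d((-9, 17), (-17, -8)) = 26.2488
d((-9, 17), (-24, -16)) = 36.2491
d((-9, 17), (19, 7)) = 29.7321
d((-9, 17), (4, -1)) = 22.2036
d((-9, 17), (-30, -22)) = 44.2945
d((-9, 17), (30, -29)) = 60.3075
d((-9, 17), (25, -21)) = 50.9902
d((-17, -8), (-24, -16)) = 10.6301
d((-17, -8), (19, 7)) = 39.0
d((-17, -8), (4, -1)) = 22.1359
d((-17, -8), (-30, -22)) = 19.105
d((-17, -8), (30, -29)) = 51.4782
d((-17, -8), (25, -21)) = 43.9659
d((-24, -16), (19, 7)) = 48.7647
d((-24, -16), (4, -1)) = 31.7648
d((-24, -16), (-30, -22)) = 8.4853 <-- minimum
d((-24, -16), (30, -29)) = 55.5428
d((-24, -16), (25, -21)) = 49.2544
d((19, 7), (4, -1)) = 17.0
d((19, 7), (-30, -22)) = 56.9386
d((19, 7), (30, -29)) = 37.6431
d((19, 7), (25, -21)) = 28.6356
d((4, -1), (-30, -22)) = 39.9625
d((4, -1), (30, -29)) = 38.2099
d((4, -1), (25, -21)) = 29.0
d((-30, -22), (30, -29)) = 60.407
d((-30, -22), (25, -21)) = 55.0091
d((30, -29), (25, -21)) = 9.434

Closest pair: (-24, -16) and (-30, -22) with distance 8.4853

The closest pair is (-24, -16) and (-30, -22) with Euclidean distance 8.4853. For 9 points, brute-force pairwise comparison is shown above. For large n, the divide-and-conquer algorithm (sort by x, recurse on halves, check the dividing strip) achieves O(n log n).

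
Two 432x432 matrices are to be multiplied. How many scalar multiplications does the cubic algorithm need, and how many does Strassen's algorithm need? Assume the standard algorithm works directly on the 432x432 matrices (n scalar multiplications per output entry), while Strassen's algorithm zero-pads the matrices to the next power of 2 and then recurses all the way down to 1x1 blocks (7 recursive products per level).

Matrix multiplication for 432x432 matrices:

Strassen's algorithm requires power-of-2 dimensions. Pad 432x432 to 512x512 (next power of 2).

Standard algorithm: 432^3 = 80621568 multiplications
Strassen's algorithm: 7^(log2(512)) = 7^9 = 40353607 multiplications
Savings: 80621568 - 40353607 = 40267961 multiplications

Standard: 80621568 multiplications (432^3). Strassen: 40353607 multiplications (7^9, after padding to 512x512). Strassen reduces 8 recursive multiplications to 7 at each level.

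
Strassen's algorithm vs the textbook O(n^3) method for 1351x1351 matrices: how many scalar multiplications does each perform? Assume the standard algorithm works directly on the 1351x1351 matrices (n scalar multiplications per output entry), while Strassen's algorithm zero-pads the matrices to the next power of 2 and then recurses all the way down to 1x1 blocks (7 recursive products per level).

Matrix multiplication for 1351x1351 matrices:

Strassen's algorithm requires power-of-2 dimensions. Pad 1351x1351 to 2048x2048 (next power of 2).

Standard algorithm: 1351^3 = 2465846551 multiplications
Strassen's algorithm: 7^(log2(2048)) = 7^11 = 1977326743 multiplications
Savings: 2465846551 - 1977326743 = 488519808 multiplications

Standard: 2465846551 multiplications (1351^3). Strassen: 1977326743 multiplications (7^11, after padding to 2048x2048). Strassen reduces 8 recursive multiplications to 7 at each level.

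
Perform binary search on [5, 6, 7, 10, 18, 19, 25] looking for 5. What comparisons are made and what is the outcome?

Binary search for 5 in [5, 6, 7, 10, 18, 19, 25]:

lo=0, hi=6, mid=3, arr[mid]=10 -> 10 > 5, search left half
lo=0, hi=2, mid=1, arr[mid]=6 -> 6 > 5, search left half
lo=0, hi=0, mid=0, arr[mid]=5 -> Found target at index 0!

Binary search finds 5 at index 0 after 3 comparisons. The search repeatedly halves the search space by comparing with the middle element.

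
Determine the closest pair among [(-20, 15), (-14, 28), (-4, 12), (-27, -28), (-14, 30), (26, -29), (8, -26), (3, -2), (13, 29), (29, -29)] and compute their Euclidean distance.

Computing all pairwise distances among 10 points:

d((-20, 15), (-14, 28)) = 14.3178
d((-20, 15), (-4, 12)) = 16.2788
d((-20, 15), (-27, -28)) = 43.566
d((-20, 15), (-14, 30)) = 16.1555
d((-20, 15), (26, -29)) = 63.6553
d((-20, 15), (8, -26)) = 49.6488
d((-20, 15), (3, -2)) = 28.6007
d((-20, 15), (13, 29)) = 35.8469
d((-20, 15), (29, -29)) = 65.8559
d((-14, 28), (-4, 12)) = 18.868
d((-14, 28), (-27, -28)) = 57.4891
d((-14, 28), (-14, 30)) = 2.0 <-- minimum
d((-14, 28), (26, -29)) = 69.6348
d((-14, 28), (8, -26)) = 58.3095
d((-14, 28), (3, -2)) = 34.4819
d((-14, 28), (13, 29)) = 27.0185
d((-14, 28), (29, -29)) = 71.4003
d((-4, 12), (-27, -28)) = 46.1411
d((-4, 12), (-14, 30)) = 20.5913
d((-4, 12), (26, -29)) = 50.8035
d((-4, 12), (8, -26)) = 39.8497
d((-4, 12), (3, -2)) = 15.6525
d((-4, 12), (13, 29)) = 24.0416
d((-4, 12), (29, -29)) = 52.6308
d((-27, -28), (-14, 30)) = 59.439
d((-27, -28), (26, -29)) = 53.0094
d((-27, -28), (8, -26)) = 35.0571
d((-27, -28), (3, -2)) = 39.6989
d((-27, -28), (13, 29)) = 69.6348
d((-27, -28), (29, -29)) = 56.0089
d((-14, 30), (26, -29)) = 71.2811
d((-14, 30), (8, -26)) = 60.1664
d((-14, 30), (3, -2)) = 36.2353
d((-14, 30), (13, 29)) = 27.0185
d((-14, 30), (29, -29)) = 73.0068
d((26, -29), (8, -26)) = 18.2483
d((26, -29), (3, -2)) = 35.4683
d((26, -29), (13, 29)) = 59.439
d((26, -29), (29, -29)) = 3.0
d((8, -26), (3, -2)) = 24.5153
d((8, -26), (13, 29)) = 55.2268
d((8, -26), (29, -29)) = 21.2132
d((3, -2), (13, 29)) = 32.573
d((3, -2), (29, -29)) = 37.4833
d((13, 29), (29, -29)) = 60.1664

Closest pair: (-14, 28) and (-14, 30) with distance 2.0

The closest pair is (-14, 28) and (-14, 30) with Euclidean distance 2.0. For 10 points, brute-force pairwise comparison is shown above. For large n, the divide-and-conquer algorithm (sort by x, recurse on halves, check the dividing strip) achieves O(n log n).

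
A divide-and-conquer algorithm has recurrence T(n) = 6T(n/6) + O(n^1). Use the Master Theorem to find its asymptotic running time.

Master Theorem for T(n) = 6T(n/6) + O(n^1):

a = 6, b = 6, c = 1
log_b(a) = log_6(6) = 1.0000

Case 2: c = 1 = log_6(6) = 1.0000
T(n) = O(n^1 log n) = O(n log n)

For T(n) = 6T(n/6) + O(n^1): log_6(6) = 1.0000. This is Case 2 of the Master Theorem (c = log_b(a), equal work at all levels), giving O(n log n).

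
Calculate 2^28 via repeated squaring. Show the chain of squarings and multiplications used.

Computing 2^28 by squaring (build up from 2^1; each line after the first costs one multiplication):

2^1 = 2
2^2 = (2^1)^2 = 2^2 = 4
2^3 = 2 * 2^2 = 2 * 4 = 8
2^6 = (2^3)^2 = 8^2 = 64
2^7 = 2 * 2^6 = 2 * 64 = 128
2^14 = (2^7)^2 = 128^2 = 16384
2^28 = (2^14)^2 = 16384^2 = 268435456

Result: 268435456
Multiplications needed: 6 (6 lines after 2^1)

2^28 = 268435456. Using exponentiation by squaring, this requires 6 multiplications. The key idea: if the exponent is even, square the half-power; if odd, multiply by the base once.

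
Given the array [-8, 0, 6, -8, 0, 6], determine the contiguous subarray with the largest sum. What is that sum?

Using Kadane's algorithm on [-8, 0, 6, -8, 0, 6]:

Scanning through the array:
Position 1 (value 0): max_ending_here = 0, max_so_far = 0
Position 2 (value 6): max_ending_here = 6, max_so_far = 6
Position 3 (value -8): max_ending_here = -2, max_so_far = 6
Position 4 (value 0): max_ending_here = 0, max_so_far = 6
Position 5 (value 6): max_ending_here = 6, max_so_far = 6

Maximum subarray: [0, 6]
Maximum sum: 6

The maximum subarray is [0, 6] with sum 6. This subarray runs from index 1 to index 2.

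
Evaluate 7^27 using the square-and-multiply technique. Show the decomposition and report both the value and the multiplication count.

Computing 7^27 by squaring (build up from 7^1; each line after the first costs one multiplication):

7^1 = 7
7^2 = (7^1)^2 = 7^2 = 49
7^3 = 7 * 7^2 = 7 * 49 = 343
7^6 = (7^3)^2 = 343^2 = 117649
7^12 = (7^6)^2 = 117649^2 = 13841287201
7^13 = 7 * 7^12 = 7 * 13841287201 = 96889010407
7^26 = (7^13)^2 = 96889010407^2 = 9387480337647754305649
7^27 = 7 * 7^26 = 7 * 9387480337647754305649 = 65712362363534280139543

Result: 65712362363534280139543
Multiplications needed: 7 (7 lines after 7^1)

7^27 = 65712362363534280139543. Using exponentiation by squaring, this requires 7 multiplications. The key idea: if the exponent is even, square the half-power; if odd, multiply by the base once.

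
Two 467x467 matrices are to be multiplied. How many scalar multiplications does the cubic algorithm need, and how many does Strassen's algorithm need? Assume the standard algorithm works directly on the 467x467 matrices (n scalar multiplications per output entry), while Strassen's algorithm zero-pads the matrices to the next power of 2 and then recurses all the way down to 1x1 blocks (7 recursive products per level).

Matrix multiplication for 467x467 matrices:

Strassen's algorithm requires power-of-2 dimensions. Pad 467x467 to 512x512 (next power of 2).

Standard algorithm: 467^3 = 101847563 multiplications
Strassen's algorithm: 7^(log2(512)) = 7^9 = 40353607 multiplications
Savings: 101847563 - 40353607 = 61493956 multiplications

Standard: 101847563 multiplications (467^3). Strassen: 40353607 multiplications (7^9, after padding to 512x512). Strassen reduces 8 recursive multiplications to 7 at each level.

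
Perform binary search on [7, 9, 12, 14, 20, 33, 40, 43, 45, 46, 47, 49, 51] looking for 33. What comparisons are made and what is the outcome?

Binary search for 33 in [7, 9, 12, 14, 20, 33, 40, 43, 45, 46, 47, 49, 51]:

lo=0, hi=12, mid=6, arr[mid]=40 -> 40 > 33, search left half
lo=0, hi=5, mid=2, arr[mid]=12 -> 12 < 33, search right half
lo=3, hi=5, mid=4, arr[mid]=20 -> 20 < 33, search right half
lo=5, hi=5, mid=5, arr[mid]=33 -> Found target at index 5!

Binary search finds 33 at index 5 after 4 comparisons. The search repeatedly halves the search space by comparing with the middle element.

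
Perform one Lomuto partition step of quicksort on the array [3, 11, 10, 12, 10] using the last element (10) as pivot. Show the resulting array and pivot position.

Lomuto partition with pivot = 10:

Initial array: [3, 11, 10, 12, 10]

arr[0]=3 <= 10: swap with position 0, array becomes [3, 11, 10, 12, 10]
arr[1]=11 > 10: no swap
arr[2]=10 <= 10: swap with position 1, array becomes [3, 10, 11, 12, 10]
arr[3]=12 > 10: no swap

Place pivot at position 2: [3, 10, 10, 12, 11]
Pivot position: 2

After partitioning with pivot 10, the array becomes [3, 10, 10, 12, 11]. The pivot is placed at index 2. All elements to the left of the pivot are <= 10, and all elements to the right are > 10.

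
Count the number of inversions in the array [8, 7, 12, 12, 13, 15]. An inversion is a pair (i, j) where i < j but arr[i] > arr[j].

Finding inversions in [8, 7, 12, 12, 13, 15]:

(0, 1): arr[0]=8 > arr[1]=7

Total inversions: 1

The array has 1 inversion(s): (0,1). Each pair (i,j) satisfies i < j and arr[i] > arr[j].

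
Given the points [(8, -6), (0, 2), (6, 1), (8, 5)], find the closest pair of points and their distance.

Computing all pairwise distances among 4 points:

d((8, -6), (0, 2)) = 11.3137
d((8, -6), (6, 1)) = 7.2801
d((8, -6), (8, 5)) = 11.0
d((0, 2), (6, 1)) = 6.0828
d((0, 2), (8, 5)) = 8.544
d((6, 1), (8, 5)) = 4.4721 <-- minimum

Closest pair: (6, 1) and (8, 5) with distance 4.4721

The closest pair is (6, 1) and (8, 5) with Euclidean distance 4.4721. For 4 points, brute-force pairwise comparison is shown above. For large n, the divide-and-conquer algorithm (sort by x, recurse on halves, check the dividing strip) achieves O(n log n).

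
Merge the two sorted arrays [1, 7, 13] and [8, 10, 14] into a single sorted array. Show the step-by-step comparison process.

Merging process:

Compare 1 vs 8: take 1 from left. Merged: [1]
Compare 7 vs 8: take 7 from left. Merged: [1, 7]
Compare 13 vs 8: take 8 from right. Merged: [1, 7, 8]
Compare 13 vs 10: take 10 from right. Merged: [1, 7, 8, 10]
Compare 13 vs 14: take 13 from left. Merged: [1, 7, 8, 10, 13]
Append remaining from right: [14]. Merged: [1, 7, 8, 10, 13, 14]

Final merged array: [1, 7, 8, 10, 13, 14]
Total comparisons: 5

The merged array is [1, 7, 8, 10, 13, 14], requiring 5 comparisons. The merge step runs in O(n) time where n is the total number of elements.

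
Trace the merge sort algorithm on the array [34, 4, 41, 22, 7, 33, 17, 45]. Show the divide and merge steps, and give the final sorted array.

Merge sort trace:

Split: [34, 4, 41, 22, 7, 33, 17, 45] -> [34, 4, 41, 22] and [7, 33, 17, 45]
  Split: [34, 4, 41, 22] -> [34, 4] and [41, 22]
    Split: [34, 4] -> [34] and [4]
    Merge: [34] + [4] -> [4, 34]
    Split: [41, 22] -> [41] and [22]
    Merge: [41] + [22] -> [22, 41]
  Merge: [4, 34] + [22, 41] -> [4, 22, 34, 41]
  Split: [7, 33, 17, 45] -> [7, 33] and [17, 45]
    Split: [7, 33] -> [7] and [33]
    Merge: [7] + [33] -> [7, 33]
    Split: [17, 45] -> [17] and [45]
    Merge: [17] + [45] -> [17, 45]
  Merge: [7, 33] + [17, 45] -> [7, 17, 33, 45]
Merge: [4, 22, 34, 41] + [7, 17, 33, 45] -> [4, 7, 17, 22, 33, 34, 41, 45]

Final sorted array: [4, 7, 17, 22, 33, 34, 41, 45]

The merge sort proceeds by recursively splitting the array and merging sorted halves.
After all merges, the sorted array is [4, 7, 17, 22, 33, 34, 41, 45].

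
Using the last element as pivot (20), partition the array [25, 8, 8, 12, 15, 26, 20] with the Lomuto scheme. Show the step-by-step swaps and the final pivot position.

Lomuto partition with pivot = 20:

Initial array: [25, 8, 8, 12, 15, 26, 20]

arr[0]=25 > 20: no swap
arr[1]=8 <= 20: swap with position 0, array becomes [8, 25, 8, 12, 15, 26, 20]
arr[2]=8 <= 20: swap with position 1, array becomes [8, 8, 25, 12, 15, 26, 20]
arr[3]=12 <= 20: swap with position 2, array becomes [8, 8, 12, 25, 15, 26, 20]
arr[4]=15 <= 20: swap with position 3, array becomes [8, 8, 12, 15, 25, 26, 20]
arr[5]=26 > 20: no swap

Place pivot at position 4: [8, 8, 12, 15, 20, 26, 25]
Pivot position: 4

After partitioning with pivot 20, the array becomes [8, 8, 12, 15, 20, 26, 25]. The pivot is placed at index 4. All elements to the left of the pivot are <= 20, and all elements to the right are > 20.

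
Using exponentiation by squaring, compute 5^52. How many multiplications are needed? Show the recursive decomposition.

Computing 5^52 by squaring (build up from 5^1; each line after the first costs one multiplication):

5^1 = 5
5^2 = (5^1)^2 = 5^2 = 25
5^3 = 5 * 5^2 = 5 * 25 = 125
5^6 = (5^3)^2 = 125^2 = 15625
5^12 = (5^6)^2 = 15625^2 = 244140625
5^13 = 5 * 5^12 = 5 * 244140625 = 1220703125
5^26 = (5^13)^2 = 1220703125^2 = 1490116119384765625
5^52 = (5^26)^2 = 1490116119384765625^2 = 2220446049250313080847263336181640625

Result: 2220446049250313080847263336181640625
Multiplications needed: 7 (7 lines after 5^1)

5^52 = 2220446049250313080847263336181640625. Using exponentiation by squaring, this requires 7 multiplications. The key idea: if the exponent is even, square the half-power; if odd, multiply by the base once.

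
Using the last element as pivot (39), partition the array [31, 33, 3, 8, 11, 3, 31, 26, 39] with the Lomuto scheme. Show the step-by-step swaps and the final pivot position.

Lomuto partition with pivot = 39:

Initial array: [31, 33, 3, 8, 11, 3, 31, 26, 39]

arr[0]=31 <= 39: swap with position 0, array becomes [31, 33, 3, 8, 11, 3, 31, 26, 39]
arr[1]=33 <= 39: swap with position 1, array becomes [31, 33, 3, 8, 11, 3, 31, 26, 39]
arr[2]=3 <= 39: swap with position 2, array becomes [31, 33, 3, 8, 11, 3, 31, 26, 39]
arr[3]=8 <= 39: swap with position 3, array becomes [31, 33, 3, 8, 11, 3, 31, 26, 39]
arr[4]=11 <= 39: swap with position 4, array becomes [31, 33, 3, 8, 11, 3, 31, 26, 39]
arr[5]=3 <= 39: swap with position 5, array becomes [31, 33, 3, 8, 11, 3, 31, 26, 39]
arr[6]=31 <= 39: swap with position 6, array becomes [31, 33, 3, 8, 11, 3, 31, 26, 39]
arr[7]=26 <= 39: swap with position 7, array becomes [31, 33, 3, 8, 11, 3, 31, 26, 39]

Place pivot at position 8: [31, 33, 3, 8, 11, 3, 31, 26, 39]
Pivot position: 8

After partitioning with pivot 39, the array becomes [31, 33, 3, 8, 11, 3, 31, 26, 39]. The pivot is placed at index 8. All elements to the left of the pivot are <= 39, and all elements to the right are > 39.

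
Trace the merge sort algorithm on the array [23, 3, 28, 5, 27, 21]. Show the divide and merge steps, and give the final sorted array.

Merge sort trace:

Split: [23, 3, 28, 5, 27, 21] -> [23, 3, 28] and [5, 27, 21]
  Split: [23, 3, 28] -> [23] and [3, 28]
    Split: [3, 28] -> [3] and [28]
    Merge: [3] + [28] -> [3, 28]
  Merge: [23] + [3, 28] -> [3, 23, 28]
  Split: [5, 27, 21] -> [5] and [27, 21]
    Split: [27, 21] -> [27] and [21]
    Merge: [27] + [21] -> [21, 27]
  Merge: [5] + [21, 27] -> [5, 21, 27]
Merge: [3, 23, 28] + [5, 21, 27] -> [3, 5, 21, 23, 27, 28]

Final sorted array: [3, 5, 21, 23, 27, 28]

The merge sort proceeds by recursively splitting the array and merging sorted halves.
After all merges, the sorted array is [3, 5, 21, 23, 27, 28].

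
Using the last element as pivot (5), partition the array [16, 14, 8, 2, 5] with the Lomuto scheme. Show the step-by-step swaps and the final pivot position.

Lomuto partition with pivot = 5:

Initial array: [16, 14, 8, 2, 5]

arr[0]=16 > 5: no swap
arr[1]=14 > 5: no swap
arr[2]=8 > 5: no swap
arr[3]=2 <= 5: swap with position 0, array becomes [2, 14, 8, 16, 5]

Place pivot at position 1: [2, 5, 8, 16, 14]
Pivot position: 1

After partitioning with pivot 5, the array becomes [2, 5, 8, 16, 14]. The pivot is placed at index 1. All elements to the left of the pivot are <= 5, and all elements to the right are > 5.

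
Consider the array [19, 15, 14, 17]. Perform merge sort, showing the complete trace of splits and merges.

Merge sort trace:

Split: [19, 15, 14, 17] -> [19, 15] and [14, 17]
  Split: [19, 15] -> [19] and [15]
  Merge: [19] + [15] -> [15, 19]
  Split: [14, 17] -> [14] and [17]
  Merge: [14] + [17] -> [14, 17]
Merge: [15, 19] + [14, 17] -> [14, 15, 17, 19]

Final sorted array: [14, 15, 17, 19]

The merge sort proceeds by recursively splitting the array and merging sorted halves.
After all merges, the sorted array is [14, 15, 17, 19].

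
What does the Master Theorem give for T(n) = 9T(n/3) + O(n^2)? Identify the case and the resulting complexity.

Master Theorem for T(n) = 9T(n/3) + O(n^2):

a = 9, b = 3, c = 2
log_b(a) = log_3(9) = 2.0000

Case 2: c = 2 = log_3(9) = 2.0000
T(n) = O(n^2 log n) = O(n^2 log n)

For T(n) = 9T(n/3) + O(n^2): log_3(9) = 2.0000. This is Case 2 of the Master Theorem (c = log_b(a), equal work at all levels), giving O(n^2 log n).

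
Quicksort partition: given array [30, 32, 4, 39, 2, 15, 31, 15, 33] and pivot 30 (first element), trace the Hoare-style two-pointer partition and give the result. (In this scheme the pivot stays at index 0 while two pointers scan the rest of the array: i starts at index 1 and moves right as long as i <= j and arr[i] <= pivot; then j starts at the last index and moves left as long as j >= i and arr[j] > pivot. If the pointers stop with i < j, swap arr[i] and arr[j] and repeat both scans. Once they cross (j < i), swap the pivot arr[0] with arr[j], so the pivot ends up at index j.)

Hoare-style two-pointer partition with pivot = 30:

Initial array: [30, 32, 4, 39, 2, 15, 31, 15, 33]

Pointers start at i = 1, j = 8.
i stops at index 1 (arr[1]=32 > 30), j stops at index 7 (arr[7]=15 <= 30): swap arr[1] and arr[7], array becomes [30, 15, 4, 39, 2, 15, 31, 32, 33]
i stops at index 3 (arr[3]=39 > 30), j stops at index 5 (arr[5]=15 <= 30): swap arr[3] and arr[5], array becomes [30, 15, 4, 15, 2, 39, 31, 32, 33]
i ends at 5, j ends at 4: the pointers have crossed (j < i), so scanning stops.

Swap pivot arr[0] with arr[4] to place pivot at position 4: [2, 15, 4, 15, 30, 39, 31, 32, 33]
Pivot position: 4

After partitioning with pivot 30, the array becomes [2, 15, 4, 15, 30, 39, 31, 32, 33]. The pivot is placed at index 4. All elements to the left of the pivot are <= 30, and all elements to the right are > 30.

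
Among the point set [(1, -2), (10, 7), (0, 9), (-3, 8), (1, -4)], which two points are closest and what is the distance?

Computing all pairwise distances among 5 points:

d((1, -2), (10, 7)) = 12.7279
d((1, -2), (0, 9)) = 11.0454
d((1, -2), (-3, 8)) = 10.7703
d((1, -2), (1, -4)) = 2.0 <-- minimum
d((10, 7), (0, 9)) = 10.198
d((10, 7), (-3, 8)) = 13.0384
d((10, 7), (1, -4)) = 14.2127
d((0, 9), (-3, 8)) = 3.1623
d((0, 9), (1, -4)) = 13.0384
d((-3, 8), (1, -4)) = 12.6491

Closest pair: (1, -2) and (1, -4) with distance 2.0

The closest pair is (1, -2) and (1, -4) with Euclidean distance 2.0. For 5 points, brute-force pairwise comparison is shown above. For large n, the divide-and-conquer algorithm (sort by x, recurse on halves, check the dividing strip) achieves O(n log n).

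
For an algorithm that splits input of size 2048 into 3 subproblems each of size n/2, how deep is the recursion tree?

For divide and conquer with division factor 2:

Problem sizes at each level:
Level 0: 2048
Level 1: 1024
Level 2: 512
Level 3: 256
Level 4: 128
Level 5: 64
Level 6: 32
Level 7: 16
Level 8: 8
Level 9: 4
Level 10: 2
Level 11: 1

The root is level 0 and the size-1 base case is level 11 (the tree spans levels 0 through 11, i.e. 12 levels counting the root), so the depth is the number of divisions: log_2(2048) = 11

The recursion tree depth is log_2(2048) = 11. At each level, the problem size is divided by 2, so it takes 11 divisions to reduce to a base case of size 1. The algorithm makes 3 recursive calls at each level.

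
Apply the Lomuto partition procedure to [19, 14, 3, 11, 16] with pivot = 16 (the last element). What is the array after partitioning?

Lomuto partition with pivot = 16:

Initial array: [19, 14, 3, 11, 16]

arr[0]=19 > 16: no swap
arr[1]=14 <= 16: swap with position 0, array becomes [14, 19, 3, 11, 16]
arr[2]=3 <= 16: swap with position 1, array becomes [14, 3, 19, 11, 16]
arr[3]=11 <= 16: swap with position 2, array becomes [14, 3, 11, 19, 16]

Place pivot at position 3: [14, 3, 11, 16, 19]
Pivot position: 3

After partitioning with pivot 16, the array becomes [14, 3, 11, 16, 19]. The pivot is placed at index 3. All elements to the left of the pivot are <= 16, and all elements to the right are > 16.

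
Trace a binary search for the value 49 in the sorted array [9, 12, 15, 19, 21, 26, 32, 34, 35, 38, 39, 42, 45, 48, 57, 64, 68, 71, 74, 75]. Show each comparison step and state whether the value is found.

Binary search for 49 in [9, 12, 15, 19, 21, 26, 32, 34, 35, 38, 39, 42, 45, 48, 57, 64, 68, 71, 74, 75]:

lo=0, hi=19, mid=9, arr[mid]=38 -> 38 < 49, search right half
lo=10, hi=19, mid=14, arr[mid]=57 -> 57 > 49, search left half
lo=10, hi=13, mid=11, arr[mid]=42 -> 42 < 49, search right half
lo=12, hi=13, mid=12, arr[mid]=45 -> 45 < 49, search right half
lo=13, hi=13, mid=13, arr[mid]=48 -> 48 < 49, search right half
lo=14 > hi=13, target 49 not found

Binary search determines that 49 is not in the array after 5 comparisons. The search space was exhausted without finding the target.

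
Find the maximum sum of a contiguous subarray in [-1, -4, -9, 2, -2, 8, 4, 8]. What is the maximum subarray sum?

Using Kadane's algorithm on [-1, -4, -9, 2, -2, 8, 4, 8]:

Scanning through the array:
Position 1 (value -4): max_ending_here = -4, max_so_far = -1
Position 2 (value -9): max_ending_here = -9, max_so_far = -1
Position 3 (value 2): max_ending_here = 2, max_so_far = 2
Position 4 (value -2): max_ending_here = 0, max_so_far = 2
Position 5 (value 8): max_ending_here = 8, max_so_far = 8
Position 6 (value 4): max_ending_here = 12, max_so_far = 12
Position 7 (value 8): max_ending_here = 20, max_so_far = 20

Maximum subarray: [2, -2, 8, 4, 8]
Maximum sum: 20

The maximum subarray is [2, -2, 8, 4, 8] with sum 20. This subarray runs from index 3 to index 7.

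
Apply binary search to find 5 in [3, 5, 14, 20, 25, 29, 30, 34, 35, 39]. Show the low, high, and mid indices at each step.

Binary search for 5 in [3, 5, 14, 20, 25, 29, 30, 34, 35, 39]:

lo=0, hi=9, mid=4, arr[mid]=25 -> 25 > 5, search left half
lo=0, hi=3, mid=1, arr[mid]=5 -> Found target at index 1!

Binary search finds 5 at index 1 after 2 comparisons. The search repeatedly halves the search space by comparing with the middle element.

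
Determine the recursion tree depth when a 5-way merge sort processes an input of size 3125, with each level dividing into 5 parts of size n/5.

For divide and conquer with division factor 5:

Problem sizes at each level:
Level 0: 3125
Level 1: 625
Level 2: 125
Level 3: 25
Level 4: 5
Level 5: 1

The root is level 0 and the size-1 base case is level 5 (the tree spans levels 0 through 5, i.e. 6 levels counting the root), so the depth is the number of divisions: log_5(3125) = 5

The recursion tree depth is log_5(3125) = 5. At each level, the problem size is divided by 5, so it takes 5 divisions to reduce to a base case of size 1. The algorithm makes 5 recursive calls at each level.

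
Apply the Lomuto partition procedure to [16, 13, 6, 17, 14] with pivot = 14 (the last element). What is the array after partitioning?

Lomuto partition with pivot = 14:

Initial array: [16, 13, 6, 17, 14]

arr[0]=16 > 14: no swap
arr[1]=13 <= 14: swap with position 0, array becomes [13, 16, 6, 17, 14]
arr[2]=6 <= 14: swap with position 1, array becomes [13, 6, 16, 17, 14]
arr[3]=17 > 14: no swap

Place pivot at position 2: [13, 6, 14, 17, 16]
Pivot position: 2

After partitioning with pivot 14, the array becomes [13, 6, 14, 17, 16]. The pivot is placed at index 2. All elements to the left of the pivot are <= 14, and all elements to the right are > 14.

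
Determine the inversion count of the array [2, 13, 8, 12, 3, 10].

Finding inversions in [2, 13, 8, 12, 3, 10]:

(1, 2): arr[1]=13 > arr[2]=8
(1, 3): arr[1]=13 > arr[3]=12
(1, 4): arr[1]=13 > arr[4]=3
(1, 5): arr[1]=13 > arr[5]=10
(2, 4): arr[2]=8 > arr[4]=3
(3, 4): arr[3]=12 > arr[4]=3
(3, 5): arr[3]=12 > arr[5]=10

Total inversions: 7

The array has 7 inversion(s): (1,2), (1,3), (1,4), (1,5), (2,4), (3,4), (3,5). Each pair (i,j) satisfies i < j and arr[i] > arr[j].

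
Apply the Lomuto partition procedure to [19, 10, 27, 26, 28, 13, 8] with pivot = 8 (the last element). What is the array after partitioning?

Lomuto partition with pivot = 8:

Initial array: [19, 10, 27, 26, 28, 13, 8]

arr[0]=19 > 8: no swap
arr[1]=10 > 8: no swap
arr[2]=27 > 8: no swap
arr[3]=26 > 8: no swap
arr[4]=28 > 8: no swap
arr[5]=13 > 8: no swap

Place pivot at position 0: [8, 10, 27, 26, 28, 13, 19]
Pivot position: 0

After partitioning with pivot 8, the array becomes [8, 10, 27, 26, 28, 13, 19]. The pivot is placed at index 0. All elements to the left of the pivot are <= 8, and all elements to the right are > 8.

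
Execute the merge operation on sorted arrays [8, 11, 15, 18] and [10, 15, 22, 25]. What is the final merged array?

Merging process:

Compare 8 vs 10: take 8 from left. Merged: [8]
Compare 11 vs 10: take 10 from right. Merged: [8, 10]
Compare 11 vs 15: take 11 from left. Merged: [8, 10, 11]
Compare 15 vs 15: take 15 from left. Merged: [8, 10, 11, 15]
Compare 18 vs 15: take 15 from right. Merged: [8, 10, 11, 15, 15]
Compare 18 vs 22: take 18 from left. Merged: [8, 10, 11, 15, 15, 18]
Append remaining from right: [22, 25]. Merged: [8, 10, 11, 15, 15, 18, 22, 25]

Final merged array: [8, 10, 11, 15, 15, 18, 22, 25]
Total comparisons: 6

The merged array is [8, 10, 11, 15, 15, 18, 22, 25], requiring 6 comparisons. The merge step runs in O(n) time where n is the total number of elements.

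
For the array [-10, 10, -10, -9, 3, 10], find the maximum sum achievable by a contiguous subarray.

Using Kadane's algorithm on [-10, 10, -10, -9, 3, 10]:

Scanning through the array:
Position 1 (value 10): max_ending_here = 10, max_so_far = 10
Position 2 (value -10): max_ending_here = 0, max_so_far = 10
Position 3 (value -9): max_ending_here = -9, max_so_far = 10
Position 4 (value 3): max_ending_here = 3, max_so_far = 10
Position 5 (value 10): max_ending_here = 13, max_so_far = 13

Maximum subarray: [3, 10]
Maximum sum: 13

The maximum subarray is [3, 10] with sum 13. This subarray runs from index 4 to index 5.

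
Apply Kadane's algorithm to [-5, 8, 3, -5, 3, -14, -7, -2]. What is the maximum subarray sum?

Using Kadane's algorithm on [-5, 8, 3, -5, 3, -14, -7, -2]:

Scanning through the array:
Position 1 (value 8): max_ending_here = 8, max_so_far = 8
Position 2 (value 3): max_ending_here = 11, max_so_far = 11
Position 3 (value -5): max_ending_here = 6, max_so_far = 11
Position 4 (value 3): max_ending_here = 9, max_so_far = 11
Position 5 (value -14): max_ending_here = -5, max_so_far = 11
Position 6 (value -7): max_ending_here = -7, max_so_far = 11
Position 7 (value -2): max_ending_here = -2, max_so_far = 11

Maximum subarray: [8, 3]
Maximum sum: 11

The maximum subarray is [8, 3] with sum 11. This subarray runs from index 1 to index 2.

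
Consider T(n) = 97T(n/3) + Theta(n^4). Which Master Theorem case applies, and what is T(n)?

Master Theorem for T(n) = 97T(n/3) + O(n^4):

a = 97, b = 3, c = 4
log_b(a) = log_3(97) = 4.1641

Case 1: c = 4 < log_3(97) = 4.1641
T(n) = O(n^(log_3 97))

For T(n) = 97T(n/3) + O(n^4): log_3(97) = 4.1641. This is Case 1 of the Master Theorem (c < log_b(a), work dominated by leaves), giving O(n^(log_3 97)).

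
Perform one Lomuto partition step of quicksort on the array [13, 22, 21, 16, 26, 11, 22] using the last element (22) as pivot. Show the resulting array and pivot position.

Lomuto partition with pivot = 22:

Initial array: [13, 22, 21, 16, 26, 11, 22]

arr[0]=13 <= 22: swap with position 0, array becomes [13, 22, 21, 16, 26, 11, 22]
arr[1]=22 <= 22: swap with position 1, array becomes [13, 22, 21, 16, 26, 11, 22]
arr[2]=21 <= 22: swap with position 2, array becomes [13, 22, 21, 16, 26, 11, 22]
arr[3]=16 <= 22: swap with position 3, array becomes [13, 22, 21, 16, 26, 11, 22]
arr[4]=26 > 22: no swap
arr[5]=11 <= 22: swap with position 4, array becomes [13, 22, 21, 16, 11, 26, 22]

Place pivot at position 5: [13, 22, 21, 16, 11, 22, 26]
Pivot position: 5

After partitioning with pivot 22, the array becomes [13, 22, 21, 16, 11, 22, 26]. The pivot is placed at index 5. All elements to the left of the pivot are <= 22, and all elements to the right are > 22.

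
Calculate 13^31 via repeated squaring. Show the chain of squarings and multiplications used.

Computing 13^31 by squaring (build up from 13^1; each line after the first costs one multiplication):

13^1 = 13
13^2 = (13^1)^2 = 13^2 = 169
13^3 = 13 * 13^2 = 13 * 169 = 2197
13^6 = (13^3)^2 = 2197^2 = 4826809
13^7 = 13 * 13^6 = 13 * 4826809 = 62748517
13^14 = (13^7)^2 = 62748517^2 = 3937376385699289
13^15 = 13 * 13^14 = 13 * 3937376385699289 = 51185893014090757
13^30 = (13^15)^2 = 51185893014090757^2 = 2619995643649944960380551432833049
13^31 = 13 * 13^30 = 13 * 2619995643649944960380551432833049 = 34059943367449284484947168626829637

Result: 34059943367449284484947168626829637
Multiplications needed: 8 (8 lines after 13^1)

13^31 = 34059943367449284484947168626829637. Using exponentiation by squaring, this requires 8 multiplications. The key idea: if the exponent is even, square the half-power; if odd, multiply by the base once.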